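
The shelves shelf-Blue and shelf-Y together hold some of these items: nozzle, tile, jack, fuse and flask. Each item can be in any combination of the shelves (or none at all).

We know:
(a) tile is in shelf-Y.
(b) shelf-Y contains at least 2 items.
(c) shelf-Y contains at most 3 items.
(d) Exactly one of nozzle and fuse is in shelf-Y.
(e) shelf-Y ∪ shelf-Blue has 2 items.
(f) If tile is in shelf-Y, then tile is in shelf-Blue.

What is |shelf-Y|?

2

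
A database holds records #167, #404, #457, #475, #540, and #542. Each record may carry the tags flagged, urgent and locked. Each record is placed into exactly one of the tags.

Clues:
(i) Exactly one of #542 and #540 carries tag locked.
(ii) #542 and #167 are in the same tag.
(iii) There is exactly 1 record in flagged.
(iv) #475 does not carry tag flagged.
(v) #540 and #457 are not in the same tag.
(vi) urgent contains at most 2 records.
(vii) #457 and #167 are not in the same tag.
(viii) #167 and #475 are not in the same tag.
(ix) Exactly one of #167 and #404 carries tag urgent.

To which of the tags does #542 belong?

From (iv): #475 ∉ flagged.
Suppose #542 ∈ flagged: no assignment then satisfies all the clues, so #542 ∉ flagged.

#542: urgent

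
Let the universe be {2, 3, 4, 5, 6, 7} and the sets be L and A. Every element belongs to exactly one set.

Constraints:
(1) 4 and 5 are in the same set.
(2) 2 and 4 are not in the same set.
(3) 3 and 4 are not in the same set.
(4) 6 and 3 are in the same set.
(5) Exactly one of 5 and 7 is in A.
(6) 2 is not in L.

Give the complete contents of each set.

L = {4, 5}; A = {2, 3, 6, 7}

From (6): 2 ∉ L.
Only one set left: 2 ∈ A.
(2): 4 ∉ A.
Only one set left: 4 ∈ L.
(1): 5 matches 4: 5 ∈ L.
(3): 3 ∉ L.
(4): 6 matches 3: 6 ∉ L.
(5) (exactly one): 7 ∈ A.
Only one set left: 3 ∈ A.
Only one set left: 6 ∈ A.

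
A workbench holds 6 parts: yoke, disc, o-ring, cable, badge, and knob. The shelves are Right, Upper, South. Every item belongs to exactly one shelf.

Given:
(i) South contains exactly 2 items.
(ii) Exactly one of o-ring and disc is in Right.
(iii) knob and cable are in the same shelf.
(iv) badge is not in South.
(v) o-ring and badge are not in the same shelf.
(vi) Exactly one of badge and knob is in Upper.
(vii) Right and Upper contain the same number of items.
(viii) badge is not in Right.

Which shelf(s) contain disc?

disc: Upper

From (iv): badge ∉ South.
From (viii): badge ∉ Right.
Only one shelf left: badge ∈ Upper.
(v): o-ring ∉ Upper.
(vi) (exactly one): knob ∉ Upper.
(iii): cable matches knob: cable ∉ Upper.
Suppose disc ∈ Right: no assignment then satisfies all the clues, so disc ∉ Right.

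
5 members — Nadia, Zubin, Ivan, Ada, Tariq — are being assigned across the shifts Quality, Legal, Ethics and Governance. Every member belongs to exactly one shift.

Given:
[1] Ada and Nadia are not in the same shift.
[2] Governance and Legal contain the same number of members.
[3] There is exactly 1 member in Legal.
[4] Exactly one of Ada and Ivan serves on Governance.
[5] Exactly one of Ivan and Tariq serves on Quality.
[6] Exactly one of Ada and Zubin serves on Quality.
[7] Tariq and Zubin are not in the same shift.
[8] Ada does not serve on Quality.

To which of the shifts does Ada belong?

Ada: Governance

From (8): Ada ∉ Quality.
(6) (exactly one): Zubin ∈ Quality.
(7): Tariq ∉ Quality.
(5) (exactly one): Ivan ∈ Quality.
(4) (exactly one): Ada ∈ Governance.
(1): Nadia ∉ Governance.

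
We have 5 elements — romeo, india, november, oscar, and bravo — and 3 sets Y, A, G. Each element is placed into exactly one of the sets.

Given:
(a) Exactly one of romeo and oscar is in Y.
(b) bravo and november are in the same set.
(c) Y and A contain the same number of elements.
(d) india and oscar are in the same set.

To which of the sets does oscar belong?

oscar: Y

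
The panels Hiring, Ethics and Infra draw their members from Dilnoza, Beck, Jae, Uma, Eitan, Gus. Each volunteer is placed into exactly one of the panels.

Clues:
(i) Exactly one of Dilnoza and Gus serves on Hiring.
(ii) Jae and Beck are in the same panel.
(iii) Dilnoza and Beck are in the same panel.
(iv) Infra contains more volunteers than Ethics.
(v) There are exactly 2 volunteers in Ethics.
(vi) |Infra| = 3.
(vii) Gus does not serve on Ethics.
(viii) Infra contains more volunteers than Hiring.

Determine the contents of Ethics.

Ethics = {Eitan, Uma}

From (vii): Gus ∉ Ethics.
Suppose Dilnoza ∈ Ethics: no assignment then satisfies all the clues, so Dilnoza ∉ Ethics.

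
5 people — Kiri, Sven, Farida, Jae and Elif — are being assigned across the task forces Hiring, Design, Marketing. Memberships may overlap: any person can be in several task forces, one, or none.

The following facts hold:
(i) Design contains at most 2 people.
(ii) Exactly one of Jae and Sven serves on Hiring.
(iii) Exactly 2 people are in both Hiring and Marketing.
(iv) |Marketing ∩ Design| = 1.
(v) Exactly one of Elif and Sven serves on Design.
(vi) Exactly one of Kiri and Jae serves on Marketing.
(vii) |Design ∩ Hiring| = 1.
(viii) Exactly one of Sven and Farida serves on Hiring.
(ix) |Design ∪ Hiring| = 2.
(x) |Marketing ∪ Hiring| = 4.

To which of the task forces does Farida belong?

Farida: Marketing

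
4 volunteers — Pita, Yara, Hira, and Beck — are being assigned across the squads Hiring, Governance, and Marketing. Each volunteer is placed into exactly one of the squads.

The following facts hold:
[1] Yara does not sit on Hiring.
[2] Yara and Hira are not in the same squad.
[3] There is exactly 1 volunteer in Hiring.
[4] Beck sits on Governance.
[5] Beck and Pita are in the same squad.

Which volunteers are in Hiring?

Hiring = {Hira}

From (1): Yara ∉ Hiring.
From (4): Beck ∈ Governance.
(5): Pita matches Beck: Pita ∉ Hiring.
(5): Pita matches Beck: Pita ∈ Governance.
(3): only 1 candidates remain for Hiring, so all are in.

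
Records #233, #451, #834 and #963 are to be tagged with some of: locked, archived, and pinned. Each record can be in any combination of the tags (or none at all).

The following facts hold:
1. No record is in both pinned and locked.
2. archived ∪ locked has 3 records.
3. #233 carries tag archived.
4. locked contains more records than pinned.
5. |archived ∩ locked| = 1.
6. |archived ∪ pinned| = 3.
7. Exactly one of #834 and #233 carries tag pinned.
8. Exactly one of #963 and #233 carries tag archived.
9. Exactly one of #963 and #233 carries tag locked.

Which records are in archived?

archived = {#233, #451}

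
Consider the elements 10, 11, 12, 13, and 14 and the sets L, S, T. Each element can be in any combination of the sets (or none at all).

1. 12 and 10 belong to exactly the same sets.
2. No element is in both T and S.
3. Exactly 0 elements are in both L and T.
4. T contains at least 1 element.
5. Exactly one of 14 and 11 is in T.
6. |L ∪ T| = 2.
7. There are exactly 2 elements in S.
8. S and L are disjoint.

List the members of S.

S = {10, 12}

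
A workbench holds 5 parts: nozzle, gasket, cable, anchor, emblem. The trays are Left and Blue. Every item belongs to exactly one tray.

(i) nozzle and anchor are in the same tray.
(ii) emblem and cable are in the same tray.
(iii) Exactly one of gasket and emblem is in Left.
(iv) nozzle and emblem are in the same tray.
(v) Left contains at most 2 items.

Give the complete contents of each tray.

Left = {gasket}; Blue = {anchor, cable, emblem, nozzle}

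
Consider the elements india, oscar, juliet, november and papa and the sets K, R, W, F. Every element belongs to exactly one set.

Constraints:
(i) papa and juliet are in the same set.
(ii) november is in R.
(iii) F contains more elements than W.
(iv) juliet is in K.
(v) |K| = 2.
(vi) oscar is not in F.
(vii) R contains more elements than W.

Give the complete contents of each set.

K = {juliet, papa}; R = {november, oscar}; W = {}; F = {india}

From (ii): november ∈ R.
From (iv): juliet ∈ K.
From (vi): oscar ∉ F.
(i): papa matches juliet: papa ∈ K.
(v): K already has 2, so the rest are out.
Suppose india ∈ R: no assignment then satisfies all the clues, so india ∉ R.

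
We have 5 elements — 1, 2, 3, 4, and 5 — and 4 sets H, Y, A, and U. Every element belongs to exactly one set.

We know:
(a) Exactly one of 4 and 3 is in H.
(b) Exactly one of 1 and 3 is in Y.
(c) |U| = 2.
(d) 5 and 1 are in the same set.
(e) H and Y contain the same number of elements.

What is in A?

A = {2}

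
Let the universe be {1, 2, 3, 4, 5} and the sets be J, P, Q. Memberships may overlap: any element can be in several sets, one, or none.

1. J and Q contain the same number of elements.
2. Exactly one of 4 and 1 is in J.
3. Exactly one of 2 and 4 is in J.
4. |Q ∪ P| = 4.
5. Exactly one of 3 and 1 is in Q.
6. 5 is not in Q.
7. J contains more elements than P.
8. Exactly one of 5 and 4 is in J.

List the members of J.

J = {1, 2, 5}

From (6): 5 ∉ Q.
Suppose 1 ∉ J: no assignment then satisfies all the clues, so 1 ∈ J.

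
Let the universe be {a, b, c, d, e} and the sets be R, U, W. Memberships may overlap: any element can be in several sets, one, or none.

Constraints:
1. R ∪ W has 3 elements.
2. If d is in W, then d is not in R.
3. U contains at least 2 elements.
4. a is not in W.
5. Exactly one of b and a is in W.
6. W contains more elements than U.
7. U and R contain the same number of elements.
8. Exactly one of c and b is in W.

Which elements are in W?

W = {b, d, e}

From (4): a ∉ W.
(5) (exactly one): b ∈ W.
(8) (exactly one): c ∉ W.
Suppose d ∉ W: no assignment then satisfies all the clues, so d ∈ W.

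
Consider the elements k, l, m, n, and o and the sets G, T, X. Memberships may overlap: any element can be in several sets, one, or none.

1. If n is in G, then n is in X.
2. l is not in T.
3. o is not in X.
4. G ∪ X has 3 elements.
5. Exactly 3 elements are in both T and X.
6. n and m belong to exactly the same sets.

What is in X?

X = {k, m, n}

From (2): l ∉ T.
From (3): o ∉ X.
Suppose k ∉ X: no assignment then satisfies all the clues, so k ∈ X.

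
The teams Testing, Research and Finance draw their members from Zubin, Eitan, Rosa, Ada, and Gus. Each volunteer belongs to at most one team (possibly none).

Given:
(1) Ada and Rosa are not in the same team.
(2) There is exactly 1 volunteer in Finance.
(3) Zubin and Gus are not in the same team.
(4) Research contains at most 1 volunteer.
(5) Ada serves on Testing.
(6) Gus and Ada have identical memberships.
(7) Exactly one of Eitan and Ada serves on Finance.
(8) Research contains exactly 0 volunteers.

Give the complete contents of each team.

Testing = {Ada, Gus}; Research = {}; Finance = {Eitan}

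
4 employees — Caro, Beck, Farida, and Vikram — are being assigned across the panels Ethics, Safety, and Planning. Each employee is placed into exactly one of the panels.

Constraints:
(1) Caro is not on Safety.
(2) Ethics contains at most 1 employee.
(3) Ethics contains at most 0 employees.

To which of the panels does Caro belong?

Caro: Planning

From (1): Caro ∉ Safety.
(3): Ethics already has 0, so the rest are out.
Only one panel left: Caro ∈ Planning.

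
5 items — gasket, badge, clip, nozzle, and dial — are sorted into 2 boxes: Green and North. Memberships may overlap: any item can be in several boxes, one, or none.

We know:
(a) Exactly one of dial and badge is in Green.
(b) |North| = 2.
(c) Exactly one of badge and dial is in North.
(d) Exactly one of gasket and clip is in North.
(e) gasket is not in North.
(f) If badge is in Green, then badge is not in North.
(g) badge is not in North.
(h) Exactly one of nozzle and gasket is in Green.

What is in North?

From (e): gasket ∉ North.
From (g): badge ∉ North.
(c) (exactly one): dial ∈ North.
(d) (exactly one): clip ∈ North.
(b): North already has 2, so the rest are out.

North = {clip, dial}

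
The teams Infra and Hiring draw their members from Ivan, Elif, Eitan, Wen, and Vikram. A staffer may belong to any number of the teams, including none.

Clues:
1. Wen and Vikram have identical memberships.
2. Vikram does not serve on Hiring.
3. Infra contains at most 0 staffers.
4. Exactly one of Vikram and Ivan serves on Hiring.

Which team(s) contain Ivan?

Ivan: Hiring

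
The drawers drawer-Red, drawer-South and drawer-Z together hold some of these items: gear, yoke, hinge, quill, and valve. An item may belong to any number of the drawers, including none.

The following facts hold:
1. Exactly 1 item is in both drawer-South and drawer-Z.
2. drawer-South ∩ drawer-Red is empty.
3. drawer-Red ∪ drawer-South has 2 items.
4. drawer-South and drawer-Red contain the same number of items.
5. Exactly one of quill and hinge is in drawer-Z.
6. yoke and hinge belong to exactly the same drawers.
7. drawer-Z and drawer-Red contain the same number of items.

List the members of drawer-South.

drawer-South = {quill}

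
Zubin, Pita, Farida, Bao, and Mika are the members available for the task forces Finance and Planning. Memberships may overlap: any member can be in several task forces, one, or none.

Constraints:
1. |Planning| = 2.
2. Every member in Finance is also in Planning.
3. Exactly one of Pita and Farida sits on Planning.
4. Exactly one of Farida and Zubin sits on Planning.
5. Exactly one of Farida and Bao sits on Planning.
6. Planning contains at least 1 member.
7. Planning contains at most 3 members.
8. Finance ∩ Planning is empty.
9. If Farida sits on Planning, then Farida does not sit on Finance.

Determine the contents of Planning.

Planning = {Farida, Mika}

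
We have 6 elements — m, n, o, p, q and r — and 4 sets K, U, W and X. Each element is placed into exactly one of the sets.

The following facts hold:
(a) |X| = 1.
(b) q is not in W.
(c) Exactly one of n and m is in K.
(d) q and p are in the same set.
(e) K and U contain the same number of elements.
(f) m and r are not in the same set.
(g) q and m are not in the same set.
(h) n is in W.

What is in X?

X = {r}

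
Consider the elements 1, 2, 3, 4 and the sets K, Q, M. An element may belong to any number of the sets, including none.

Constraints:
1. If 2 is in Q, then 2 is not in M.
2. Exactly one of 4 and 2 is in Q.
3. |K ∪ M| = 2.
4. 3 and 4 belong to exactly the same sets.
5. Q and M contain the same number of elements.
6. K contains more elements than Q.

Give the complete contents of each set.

K = {1, 2}; Q = {2}; M = {1}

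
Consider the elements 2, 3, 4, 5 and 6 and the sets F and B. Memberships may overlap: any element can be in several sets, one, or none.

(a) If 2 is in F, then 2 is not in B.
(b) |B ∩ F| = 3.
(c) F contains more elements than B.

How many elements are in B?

3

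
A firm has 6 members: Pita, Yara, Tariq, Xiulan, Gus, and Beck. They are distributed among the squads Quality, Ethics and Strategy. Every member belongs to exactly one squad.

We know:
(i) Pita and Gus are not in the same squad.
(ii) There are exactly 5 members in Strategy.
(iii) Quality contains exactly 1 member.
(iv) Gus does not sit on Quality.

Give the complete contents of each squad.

Quality = {Pita}; Ethics = {}; Strategy = {Beck, Gus, Tariq, Xiulan, Yara}

From (iv): Gus ∉ Quality.
Suppose Pita ∉ Quality: no assignment then satisfies all the clues, so Pita ∈ Quality.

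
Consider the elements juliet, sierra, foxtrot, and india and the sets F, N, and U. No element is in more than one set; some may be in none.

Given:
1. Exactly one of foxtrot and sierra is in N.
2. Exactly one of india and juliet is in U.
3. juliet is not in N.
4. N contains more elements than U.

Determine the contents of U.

From (3): juliet ∉ N.
Suppose juliet ∉ U: no assignment then satisfies all the clues, so juliet ∈ U.

U = {juliet}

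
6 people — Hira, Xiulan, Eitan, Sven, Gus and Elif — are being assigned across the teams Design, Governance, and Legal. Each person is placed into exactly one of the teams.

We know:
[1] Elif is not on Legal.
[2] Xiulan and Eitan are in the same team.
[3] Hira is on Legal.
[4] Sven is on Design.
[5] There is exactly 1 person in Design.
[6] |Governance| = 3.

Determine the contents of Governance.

Governance = {Eitan, Elif, Xiulan}

From (1): Elif ∉ Legal.
From (3): Hira ∈ Legal.
From (4): Sven ∈ Design.
(5): Design already has 1, so the rest are out.
Only one team left: Elif ∈ Governance.
Suppose Xiulan ∉ Governance: no assignment then satisfies all the clues, so Xiulan ∈ Governance.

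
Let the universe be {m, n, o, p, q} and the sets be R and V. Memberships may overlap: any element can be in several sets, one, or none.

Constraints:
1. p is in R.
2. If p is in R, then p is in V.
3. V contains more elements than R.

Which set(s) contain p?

From (1): p ∈ R.
(2): p ∈ V.

p: R, V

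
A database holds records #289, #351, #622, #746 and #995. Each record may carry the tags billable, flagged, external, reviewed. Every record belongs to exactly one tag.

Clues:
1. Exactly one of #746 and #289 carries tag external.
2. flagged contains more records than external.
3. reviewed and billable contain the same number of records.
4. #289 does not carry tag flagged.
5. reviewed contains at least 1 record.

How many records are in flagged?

2

From (4): #289 ∉ flagged.
Suppose #351 ∈ external: no assignment then satisfies all the clues, so #351 ∉ external.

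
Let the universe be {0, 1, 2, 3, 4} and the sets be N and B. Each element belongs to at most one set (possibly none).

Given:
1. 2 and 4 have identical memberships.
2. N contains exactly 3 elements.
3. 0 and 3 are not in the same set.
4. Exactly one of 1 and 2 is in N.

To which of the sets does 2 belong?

2: N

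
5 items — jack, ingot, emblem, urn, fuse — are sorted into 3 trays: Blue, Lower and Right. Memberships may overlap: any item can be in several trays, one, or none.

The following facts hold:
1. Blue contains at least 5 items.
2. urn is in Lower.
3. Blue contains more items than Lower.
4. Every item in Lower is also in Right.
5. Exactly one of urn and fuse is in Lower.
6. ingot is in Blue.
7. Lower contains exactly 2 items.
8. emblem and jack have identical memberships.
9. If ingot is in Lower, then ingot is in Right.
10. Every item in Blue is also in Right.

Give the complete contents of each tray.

Blue = {emblem, fuse, ingot, jack, urn}; Lower = {ingot, urn}; Right = {emblem, fuse, ingot, jack, urn}

From (2): urn ∈ Lower.
From (6): ingot ∈ Blue.
(1): only 5 candidates remain for Blue, so all are in.
(4) with urn ∈ Lower: urn ∈ Right.
(5) (exactly one): fuse ∉ Lower.
(10) with jack ∈ Blue: jack ∈ Right.
(10) with ingot ∈ Blue: ingot ∈ Right.
(10) with emblem ∈ Blue: emblem ∈ Right.
(10) with fuse ∈ Blue: fuse ∈ Right.
Suppose jack ∈ Lower: no assignment then satisfies all the clues, so jack ∉ Lower.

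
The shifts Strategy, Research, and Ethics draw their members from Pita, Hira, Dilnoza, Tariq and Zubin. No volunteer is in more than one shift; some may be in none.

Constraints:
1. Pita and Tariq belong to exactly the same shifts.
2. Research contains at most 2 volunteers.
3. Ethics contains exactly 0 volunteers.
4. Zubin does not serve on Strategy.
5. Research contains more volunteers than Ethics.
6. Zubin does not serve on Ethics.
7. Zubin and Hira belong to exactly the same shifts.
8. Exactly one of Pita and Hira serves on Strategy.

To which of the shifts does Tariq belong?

Tariq: Strategy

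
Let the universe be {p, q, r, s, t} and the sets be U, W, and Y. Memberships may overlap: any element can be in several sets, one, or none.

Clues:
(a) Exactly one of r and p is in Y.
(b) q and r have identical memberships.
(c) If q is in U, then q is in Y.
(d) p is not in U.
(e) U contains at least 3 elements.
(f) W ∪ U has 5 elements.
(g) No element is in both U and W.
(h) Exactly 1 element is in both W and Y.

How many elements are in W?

2

From (d): p ∉ U.
Suppose p ∉ W: no assignment then satisfies all the clues, so p ∈ W.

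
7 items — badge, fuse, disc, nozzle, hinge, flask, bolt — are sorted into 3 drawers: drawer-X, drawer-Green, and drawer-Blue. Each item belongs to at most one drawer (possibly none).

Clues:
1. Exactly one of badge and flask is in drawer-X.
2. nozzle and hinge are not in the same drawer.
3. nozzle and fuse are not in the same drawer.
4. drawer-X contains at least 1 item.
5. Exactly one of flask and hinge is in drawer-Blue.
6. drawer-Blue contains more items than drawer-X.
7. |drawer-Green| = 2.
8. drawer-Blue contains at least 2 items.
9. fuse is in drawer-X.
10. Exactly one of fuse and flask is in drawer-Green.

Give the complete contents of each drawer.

drawer-X = {badge, fuse}; drawer-Green = {flask, nozzle}; drawer-Blue = {bolt, disc, hinge}

From (9): fuse ∈ drawer-X.
(3): nozzle ∉ drawer-X.
(10) (exactly one): flask ∈ drawer-Green.
(1) (exactly one): badge ∈ drawer-X.
(5) (exactly one): hinge ∈ drawer-Blue.
(2): nozzle ∉ drawer-Blue.
Suppose disc ∈ drawer-X: no assignment then satisfies all the clues, so disc ∉ drawer-X.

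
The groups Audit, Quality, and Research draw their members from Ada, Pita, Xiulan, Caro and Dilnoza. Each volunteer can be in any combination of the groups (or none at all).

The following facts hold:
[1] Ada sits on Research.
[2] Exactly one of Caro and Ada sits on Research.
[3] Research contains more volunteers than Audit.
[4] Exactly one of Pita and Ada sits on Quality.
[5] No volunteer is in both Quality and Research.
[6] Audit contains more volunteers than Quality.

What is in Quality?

Quality = {Pita}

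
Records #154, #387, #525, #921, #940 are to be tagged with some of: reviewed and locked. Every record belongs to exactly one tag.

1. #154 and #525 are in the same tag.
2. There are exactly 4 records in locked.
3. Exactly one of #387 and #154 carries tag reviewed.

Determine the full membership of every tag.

reviewed = {#387}; locked = {#154, #525, #921, #940}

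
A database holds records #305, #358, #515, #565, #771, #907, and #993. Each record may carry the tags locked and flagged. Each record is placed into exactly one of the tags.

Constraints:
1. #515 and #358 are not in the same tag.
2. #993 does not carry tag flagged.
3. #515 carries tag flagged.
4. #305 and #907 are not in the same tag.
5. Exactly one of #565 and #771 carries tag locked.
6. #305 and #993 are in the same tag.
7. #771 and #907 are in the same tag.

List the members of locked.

From (2): #993 ∉ flagged.
From (3): #515 ∈ flagged.
(1): #358 ∉ flagged.
(6): #305 matches #993: #305 ∉ flagged.
Only one tag left: #305 ∈ locked.
Only one tag left: #358 ∈ locked.
Only one tag left: #993 ∈ locked.
(4): #907 ∉ locked.
(7): #771 matches #907: #771 ∉ locked.
Only one tag left: #771 ∈ flagged.
Only one tag left: #907 ∈ flagged.
(5) (exactly one): #565 ∈ locked.

locked = {#305, #358, #565, #993}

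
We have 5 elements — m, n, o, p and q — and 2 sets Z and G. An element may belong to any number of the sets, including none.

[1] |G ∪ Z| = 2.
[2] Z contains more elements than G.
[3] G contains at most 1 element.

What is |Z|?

2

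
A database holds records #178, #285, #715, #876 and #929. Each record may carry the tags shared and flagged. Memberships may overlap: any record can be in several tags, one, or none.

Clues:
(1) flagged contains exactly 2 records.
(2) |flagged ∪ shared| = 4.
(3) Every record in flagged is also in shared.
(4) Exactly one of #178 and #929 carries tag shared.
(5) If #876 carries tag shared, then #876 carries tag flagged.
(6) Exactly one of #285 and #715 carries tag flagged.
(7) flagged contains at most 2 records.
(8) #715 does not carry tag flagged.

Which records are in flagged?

flagged = {#285, #876}

From (8): #715 ∉ flagged.
(6) (exactly one): #285 ∈ flagged.
(3) with #285 ∈ flagged: #285 ∈ shared.
Suppose #178 ∈ flagged: no assignment then satisfies all the clues, so #178 ∉ flagged.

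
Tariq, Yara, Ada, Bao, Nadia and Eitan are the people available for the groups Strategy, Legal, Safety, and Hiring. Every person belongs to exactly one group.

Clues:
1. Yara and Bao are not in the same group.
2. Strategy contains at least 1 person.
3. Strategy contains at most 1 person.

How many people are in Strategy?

1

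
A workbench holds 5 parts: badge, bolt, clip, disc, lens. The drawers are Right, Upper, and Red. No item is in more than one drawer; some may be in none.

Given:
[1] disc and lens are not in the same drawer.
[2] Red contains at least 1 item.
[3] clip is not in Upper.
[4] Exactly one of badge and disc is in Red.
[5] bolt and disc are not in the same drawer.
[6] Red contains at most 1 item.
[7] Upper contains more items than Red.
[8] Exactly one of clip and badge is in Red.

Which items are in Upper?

Upper = {bolt, lens}

From (3): clip ∉ Upper.
Suppose badge ∈ Upper: no assignment then satisfies all the clues, so badge ∉ Upper.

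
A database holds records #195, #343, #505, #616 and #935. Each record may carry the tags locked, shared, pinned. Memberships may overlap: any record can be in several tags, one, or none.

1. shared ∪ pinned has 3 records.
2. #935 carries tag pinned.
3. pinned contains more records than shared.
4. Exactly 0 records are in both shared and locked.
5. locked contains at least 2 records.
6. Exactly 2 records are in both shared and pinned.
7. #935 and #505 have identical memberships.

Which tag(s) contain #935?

#935: pinned, shared

From (2): #935 ∈ pinned.
(7): #505 matches #935: #505 ∈ pinned.
Suppose #935 ∈ locked: no assignment then satisfies all the clues, so #935 ∉ locked.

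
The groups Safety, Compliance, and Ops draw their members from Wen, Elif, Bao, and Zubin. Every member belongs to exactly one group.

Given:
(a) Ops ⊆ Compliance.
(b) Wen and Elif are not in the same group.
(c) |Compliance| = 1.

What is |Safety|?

3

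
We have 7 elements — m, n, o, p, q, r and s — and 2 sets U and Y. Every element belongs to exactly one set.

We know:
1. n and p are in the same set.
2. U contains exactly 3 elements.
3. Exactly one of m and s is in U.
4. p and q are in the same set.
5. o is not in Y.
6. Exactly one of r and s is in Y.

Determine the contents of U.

From (5): o ∉ Y.
Only one set left: o ∈ U.
Suppose m ∉ U: no assignment then satisfies all the clues, so m ∈ U.

U = {m, o, r}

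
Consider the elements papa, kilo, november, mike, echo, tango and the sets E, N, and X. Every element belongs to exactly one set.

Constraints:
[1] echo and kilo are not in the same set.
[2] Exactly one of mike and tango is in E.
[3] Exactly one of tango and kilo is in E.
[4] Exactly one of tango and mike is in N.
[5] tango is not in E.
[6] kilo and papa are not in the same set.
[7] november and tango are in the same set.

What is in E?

E = {kilo, mike}

From (5): tango ∉ E.
(2) (exactly one): mike ∈ E.
(3) (exactly one): kilo ∈ E.
(4) (exactly one): tango ∈ N.
(6): papa ∉ E.
(7): november matches tango: november ∉ E.
(7): november matches tango: november ∈ N.
(1): echo ∉ E.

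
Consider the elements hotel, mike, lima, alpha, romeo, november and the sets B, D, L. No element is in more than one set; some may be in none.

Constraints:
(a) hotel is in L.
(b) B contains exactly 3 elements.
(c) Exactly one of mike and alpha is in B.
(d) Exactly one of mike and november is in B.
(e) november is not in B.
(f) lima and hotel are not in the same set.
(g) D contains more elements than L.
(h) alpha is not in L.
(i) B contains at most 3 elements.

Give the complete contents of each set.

B = {lima, mike, romeo}; D = {alpha, november}; L = {hotel}

From (a): hotel ∈ L.
From (e): november ∉ B.
From (h): alpha ∉ L.
(d) (exactly one): mike ∈ B.
(f): lima ∉ L.
(c) (exactly one): alpha ∉ B.
(b): only 3 candidates remain for B, so all are in.
Suppose alpha ∉ D: no assignment then satisfies all the clues, so alpha ∈ D.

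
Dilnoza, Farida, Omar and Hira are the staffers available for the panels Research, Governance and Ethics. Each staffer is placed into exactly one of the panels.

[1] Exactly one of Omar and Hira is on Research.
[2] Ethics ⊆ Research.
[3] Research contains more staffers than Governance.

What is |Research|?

3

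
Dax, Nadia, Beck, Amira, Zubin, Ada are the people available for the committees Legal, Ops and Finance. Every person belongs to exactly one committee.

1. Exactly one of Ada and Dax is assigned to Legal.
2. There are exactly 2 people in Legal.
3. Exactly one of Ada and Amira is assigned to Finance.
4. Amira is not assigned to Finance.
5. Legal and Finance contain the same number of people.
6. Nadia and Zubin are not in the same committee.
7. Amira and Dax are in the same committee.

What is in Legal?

Legal = {Amira, Dax}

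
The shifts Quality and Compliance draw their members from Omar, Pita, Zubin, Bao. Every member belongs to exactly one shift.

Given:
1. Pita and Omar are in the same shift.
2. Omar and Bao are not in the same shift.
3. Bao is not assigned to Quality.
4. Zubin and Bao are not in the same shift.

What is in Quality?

From (3): Bao ∉ Quality.
Only one shift left: Bao ∈ Compliance.
(2): Omar ∉ Compliance.
(4): Zubin ∉ Compliance.
Only one shift left: Omar ∈ Quality.
Only one shift left: Zubin ∈ Quality.
(1): Pita matches Omar: Pita ∈ Quality.

Quality = {Omar, Pita, Zubin}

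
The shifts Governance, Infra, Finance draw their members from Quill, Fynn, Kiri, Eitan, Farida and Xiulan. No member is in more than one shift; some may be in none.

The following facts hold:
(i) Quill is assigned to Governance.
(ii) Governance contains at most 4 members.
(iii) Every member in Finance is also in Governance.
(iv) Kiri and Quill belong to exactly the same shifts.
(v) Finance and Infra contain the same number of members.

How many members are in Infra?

0

From (i): Quill ∈ Governance.
(iv): Kiri matches Quill: Kiri ∈ Governance.
Suppose Fynn ∈ Infra: no assignment then satisfies all the clues, so Fynn ∉ Infra.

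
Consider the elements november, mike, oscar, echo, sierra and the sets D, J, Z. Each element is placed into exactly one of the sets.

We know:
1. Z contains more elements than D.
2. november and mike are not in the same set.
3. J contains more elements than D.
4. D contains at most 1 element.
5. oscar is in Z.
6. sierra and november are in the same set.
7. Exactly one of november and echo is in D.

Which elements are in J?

J = {november, sierra}

From (5): oscar ∈ Z.
Suppose november ∉ J: no assignment then satisfies all the clues, so november ∈ J.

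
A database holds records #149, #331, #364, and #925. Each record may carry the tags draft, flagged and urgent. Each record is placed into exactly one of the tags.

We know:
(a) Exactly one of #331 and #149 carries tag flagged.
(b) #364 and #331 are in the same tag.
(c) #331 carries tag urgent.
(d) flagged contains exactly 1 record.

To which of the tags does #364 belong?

#364: urgent

From (c): #331 ∈ urgent.
(a) (exactly one): #149 ∈ flagged.
(b): #364 matches #331: #364 ∉ draft.
(b): #364 matches #331: #364 ∉ flagged.
(b): #364 matches #331: #364 ∈ urgent.
(d): flagged already has 1, so the rest are out.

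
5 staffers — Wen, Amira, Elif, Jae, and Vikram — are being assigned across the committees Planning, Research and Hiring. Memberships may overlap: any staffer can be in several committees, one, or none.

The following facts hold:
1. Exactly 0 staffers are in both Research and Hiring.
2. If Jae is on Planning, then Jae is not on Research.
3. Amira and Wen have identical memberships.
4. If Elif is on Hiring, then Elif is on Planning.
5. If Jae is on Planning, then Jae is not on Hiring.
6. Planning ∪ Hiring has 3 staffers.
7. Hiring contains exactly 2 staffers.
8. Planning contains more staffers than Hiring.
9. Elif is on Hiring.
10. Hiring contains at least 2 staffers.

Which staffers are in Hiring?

Hiring = {Elif, Vikram}

From (9): Elif ∈ Hiring.
(4): Elif ∈ Planning.
Suppose Wen ∈ Hiring: no assignment then satisfies all the clues, so Wen ∉ Hiring.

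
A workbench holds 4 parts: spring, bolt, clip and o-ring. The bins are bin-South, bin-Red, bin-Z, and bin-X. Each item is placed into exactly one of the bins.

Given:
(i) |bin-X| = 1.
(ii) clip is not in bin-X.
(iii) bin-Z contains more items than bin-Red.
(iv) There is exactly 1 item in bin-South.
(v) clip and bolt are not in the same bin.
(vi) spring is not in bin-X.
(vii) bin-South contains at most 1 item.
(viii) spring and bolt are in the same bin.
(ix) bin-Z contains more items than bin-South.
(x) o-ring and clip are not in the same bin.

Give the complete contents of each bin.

bin-South = {clip}; bin-Red = {}; bin-Z = {bolt, spring}; bin-X = {o-ring}

From (ii): clip ∉ bin-X.
From (vi): spring ∉ bin-X.
(viii): bolt matches spring: bolt ∉ bin-X.
(i): only 1 candidates remain for bin-X, so all are in.
Suppose spring ∈ bin-South: no assignment then satisfies all the clues, so spring ∉ bin-South.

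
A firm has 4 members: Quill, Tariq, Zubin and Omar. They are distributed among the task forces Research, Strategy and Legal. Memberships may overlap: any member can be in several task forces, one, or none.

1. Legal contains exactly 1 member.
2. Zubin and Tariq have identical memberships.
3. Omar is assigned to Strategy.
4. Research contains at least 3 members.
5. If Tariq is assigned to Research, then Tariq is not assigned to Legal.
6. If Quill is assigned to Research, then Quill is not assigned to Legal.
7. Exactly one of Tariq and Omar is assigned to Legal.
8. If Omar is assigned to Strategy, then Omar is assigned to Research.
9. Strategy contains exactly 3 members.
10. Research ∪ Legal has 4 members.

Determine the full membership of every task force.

Research = {Omar, Quill, Tariq, Zubin}; Strategy = {Omar, Tariq, Zubin}; Legal = {Omar}

From (3): Omar ∈ Strategy.
(8): Omar ∈ Research.
Suppose Quill ∉ Research: no assignment then satisfies all the clues, so Quill ∈ Research.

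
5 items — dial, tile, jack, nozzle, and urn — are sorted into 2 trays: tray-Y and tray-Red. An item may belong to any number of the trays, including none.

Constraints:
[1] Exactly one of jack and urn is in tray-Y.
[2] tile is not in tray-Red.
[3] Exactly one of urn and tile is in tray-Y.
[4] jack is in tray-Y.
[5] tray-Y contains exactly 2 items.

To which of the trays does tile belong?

tile: tray-Y

From (2): tile ∉ tray-Red.
From (4): jack ∈ tray-Y.
(1) (exactly one): urn ∉ tray-Y.
(3) (exactly one): tile ∈ tray-Y.
(5): tray-Y already has 2, so the rest are out.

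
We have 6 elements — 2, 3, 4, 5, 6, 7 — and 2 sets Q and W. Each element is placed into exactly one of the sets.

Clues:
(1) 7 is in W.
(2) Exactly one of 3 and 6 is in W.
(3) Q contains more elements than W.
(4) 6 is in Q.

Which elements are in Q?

From (1): 7 ∈ W.
From (4): 6 ∈ Q.
(2) (exactly one): 3 ∈ W.
Suppose 2 ∉ Q: no assignment then satisfies all the clues, so 2 ∈ Q.

Q = {2, 4, 5, 6}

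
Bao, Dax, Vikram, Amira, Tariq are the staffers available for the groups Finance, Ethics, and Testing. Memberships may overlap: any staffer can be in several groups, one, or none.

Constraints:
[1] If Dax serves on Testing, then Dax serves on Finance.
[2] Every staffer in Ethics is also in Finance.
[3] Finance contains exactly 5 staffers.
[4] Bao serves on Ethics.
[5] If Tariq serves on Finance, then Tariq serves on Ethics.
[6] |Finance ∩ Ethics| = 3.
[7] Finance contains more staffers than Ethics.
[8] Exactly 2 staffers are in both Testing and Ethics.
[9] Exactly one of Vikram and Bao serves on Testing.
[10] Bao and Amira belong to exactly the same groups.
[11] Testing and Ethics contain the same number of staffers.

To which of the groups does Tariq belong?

From (4): Bao ∈ Ethics.
(2) with Bao ∈ Ethics: Bao ∈ Finance.
(3): only 5 candidates remain for Finance, so all are in.
(5): Tariq ∈ Ethics.
(10): Amira matches Bao: Amira ∈ Ethics.
Suppose Tariq ∈ Testing: no assignment then satisfies all the clues, so Tariq ∉ Testing.

Tariq: Ethics, Finance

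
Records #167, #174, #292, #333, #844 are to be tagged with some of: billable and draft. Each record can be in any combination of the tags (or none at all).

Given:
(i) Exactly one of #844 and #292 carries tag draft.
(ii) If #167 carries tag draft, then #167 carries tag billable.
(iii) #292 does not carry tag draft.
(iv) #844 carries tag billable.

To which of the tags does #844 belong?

#844: billable, draft

From (iii): #292 ∉ draft.
From (iv): #844 ∈ billable.
(i) (exactly one): #844 ∈ draft.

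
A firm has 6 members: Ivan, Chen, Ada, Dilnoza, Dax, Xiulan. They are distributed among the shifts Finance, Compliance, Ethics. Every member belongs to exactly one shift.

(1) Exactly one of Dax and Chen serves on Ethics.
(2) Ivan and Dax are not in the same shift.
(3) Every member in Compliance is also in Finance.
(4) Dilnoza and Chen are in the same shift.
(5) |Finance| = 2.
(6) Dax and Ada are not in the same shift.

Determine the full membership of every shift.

Finance = {Dax, Xiulan}; Compliance = {}; Ethics = {Ada, Chen, Dilnoza, Ivan}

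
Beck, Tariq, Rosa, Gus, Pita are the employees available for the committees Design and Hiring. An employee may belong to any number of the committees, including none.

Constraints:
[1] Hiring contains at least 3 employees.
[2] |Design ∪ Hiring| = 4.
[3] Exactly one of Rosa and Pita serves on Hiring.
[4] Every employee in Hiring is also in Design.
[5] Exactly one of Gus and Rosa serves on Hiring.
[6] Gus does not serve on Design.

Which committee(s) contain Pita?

From (6): Gus ∉ Design.
(4) contrapositive: Gus ∉ Hiring.
(5) (exactly one): Rosa ∈ Hiring.
(3) (exactly one): Pita ∉ Hiring.
(4) with Rosa ∈ Hiring: Rosa ∈ Design.
(1): only 3 candidates remain for Hiring, so all are in.
(4) with Beck ∈ Hiring: Beck ∈ Design.
(4) with Tariq ∈ Hiring: Tariq ∈ Design.
Suppose Pita ∉ Design: no assignment then satisfies all the clues, so Pita ∈ Design.

Pita: Design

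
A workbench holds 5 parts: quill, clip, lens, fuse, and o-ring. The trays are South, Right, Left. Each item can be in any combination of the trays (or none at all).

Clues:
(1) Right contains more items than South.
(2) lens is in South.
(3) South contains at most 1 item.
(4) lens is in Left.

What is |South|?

From (2): lens ∈ South.
From (4): lens ∈ Left.
(3): South already has 1, so the rest are out.

1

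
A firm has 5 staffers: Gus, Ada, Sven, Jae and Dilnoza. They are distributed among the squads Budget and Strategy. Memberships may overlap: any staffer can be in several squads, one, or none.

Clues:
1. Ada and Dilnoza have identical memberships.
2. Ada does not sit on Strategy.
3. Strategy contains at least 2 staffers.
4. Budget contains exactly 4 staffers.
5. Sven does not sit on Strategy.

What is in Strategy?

Strategy = {Gus, Jae}

From (2): Ada ∉ Strategy.
From (5): Sven ∉ Strategy.
(1): Dilnoza matches Ada: Dilnoza ∉ Strategy.
(3): only 2 candidates remain for Strategy, so all are in.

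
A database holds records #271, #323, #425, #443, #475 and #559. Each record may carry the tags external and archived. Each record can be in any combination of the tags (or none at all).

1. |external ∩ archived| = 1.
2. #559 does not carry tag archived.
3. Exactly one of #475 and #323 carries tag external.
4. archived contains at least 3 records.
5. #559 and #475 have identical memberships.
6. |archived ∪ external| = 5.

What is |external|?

From (2): #559 ∉ archived.
(5): #475 matches #559: #475 ∉ archived.
Suppose #323 ∈ external: no assignment then satisfies all the clues, so #323 ∉ external.

3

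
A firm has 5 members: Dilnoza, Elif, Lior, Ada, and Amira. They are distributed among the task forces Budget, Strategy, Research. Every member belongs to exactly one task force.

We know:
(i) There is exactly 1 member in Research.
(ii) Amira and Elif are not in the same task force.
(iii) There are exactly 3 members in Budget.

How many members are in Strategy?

1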